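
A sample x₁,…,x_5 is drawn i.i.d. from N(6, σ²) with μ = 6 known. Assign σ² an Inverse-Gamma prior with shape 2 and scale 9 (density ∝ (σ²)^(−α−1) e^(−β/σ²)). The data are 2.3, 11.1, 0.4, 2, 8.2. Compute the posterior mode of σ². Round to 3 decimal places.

σ̂²_MAP = 9.991

Sum of squared deviations about the known mean: SS = (2.3−6)² + (11.1−6)² + (0.4−6)² + (2−6)² + (8.2−6)² = 91.9.
The Normal likelihood contributes (σ²)^(−n/2) exp(−SS/(2σ²)), so the posterior is Inverse-Gamma(α + n/2, β + SS/2) = Inverse-Gamma(4.5, 54.95).
The mode of Inverse-Gamma(a, b) is b/(a+1) = 54.95/5.5 ≈ 9.991.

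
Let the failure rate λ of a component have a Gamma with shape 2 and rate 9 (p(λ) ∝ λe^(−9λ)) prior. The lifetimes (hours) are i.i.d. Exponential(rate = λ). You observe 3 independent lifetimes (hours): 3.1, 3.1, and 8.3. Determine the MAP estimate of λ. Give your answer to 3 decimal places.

The Exponential(rate=λ) likelihood is ∝ λ^n e^(−λΣtᵢ). Here n = 3 and Σtᵢ = 3.1 + 3.1 + 8.3 = 14.5.
Posterior ∝ λe^(−9λ) · λ^3e^(−14.5λ) = λ^4e^(−23.5λ), i.e. Gamma(5, 23.5).
Mode = (a−1)/b = 4/23.5 ≈ 0.170.

λ̂_MAP = 0.170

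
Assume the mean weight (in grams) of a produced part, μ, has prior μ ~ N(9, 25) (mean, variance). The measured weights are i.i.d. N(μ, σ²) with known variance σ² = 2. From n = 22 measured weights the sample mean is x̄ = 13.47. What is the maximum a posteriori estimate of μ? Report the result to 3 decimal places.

μ̂_MAP = 13.454

n = 22, x̄ = 13.47.
For a Normal prior and Normal likelihood with known variance, the posterior is Normal; its mode equals its mean, the precision-weighted average.
Prior precision 1/σ₀² = 1/25 = 0.04; data precision n/σ² = 22/2 = 11.
μ̂ = (0.04·9 + 11·13.47) / (0.04 + 11) = 148.53/11.04 = 4951/368 ≈ 13.454.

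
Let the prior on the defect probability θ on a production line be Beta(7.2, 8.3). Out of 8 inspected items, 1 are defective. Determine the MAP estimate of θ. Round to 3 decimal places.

Prior: Beta(7.2, 8.3).
Data: 1 success in 8 trials. The binomial likelihood contributes θ(1−θ)^7, so the posterior is Beta(7.2+1, 8.3+7) = Beta(8.2, 15.3).
For Beta(a, b) with a, b > 1 the mode is (a−1)/(a+b−2) = 7.2/21.5 ≈ 0.335.

θ̂_MAP = 0.335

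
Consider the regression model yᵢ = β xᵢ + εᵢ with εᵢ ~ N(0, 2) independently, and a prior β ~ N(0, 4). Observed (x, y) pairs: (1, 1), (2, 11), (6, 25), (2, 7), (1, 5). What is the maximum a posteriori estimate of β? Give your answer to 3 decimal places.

log p(β | y) = −Σ(yᵢ − βxᵢ)²/(2·2) − β²/(2·4) + const.
Setting the derivative to zero: Σxᵢ(yᵢ − βxᵢ)/2 − β/4 = 0, so β = Σxᵢyᵢ / (Σxᵢ² + σ²/τ²).
Σxᵢyᵢ = 1·1 + 2·11 + 6·25 + 2·7 + 1·5 = 192; Σxᵢ² = 46; σ²/τ² = 0.5.
β̂_MAP = 192 / (46 + 0.5) = 192/46.5 ≈ 4.129.

β̂_MAP = 4.129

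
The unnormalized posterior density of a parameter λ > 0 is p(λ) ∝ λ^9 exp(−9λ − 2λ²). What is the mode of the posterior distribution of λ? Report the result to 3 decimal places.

λ̂_MAP = 0.750

ℓ'(λ) = 9/λ − 9 − 4λ. Setting this to zero and multiplying by λ: 4λ² + 9λ − 9 = 0.
λ = (−9 + √(9² + 4·4·9)) / (2·4) = (−9 + √225) / 8 = (−9 + 15)/8 = 3/4.
ℓ''(λ) = −9/λ² − 4 < 0, confirming a maximum.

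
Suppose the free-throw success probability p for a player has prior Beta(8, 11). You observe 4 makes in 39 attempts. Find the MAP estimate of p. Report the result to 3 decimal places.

p̂_MAP = 0.196

Prior: Beta(8, 11).
Data: 4 successes in 39 trials. The binomial likelihood contributes p^4(1−p)^35, so the posterior is Beta(8+4, 11+35) = Beta(12, 46).
For Beta(a, b) with a, b > 1 the mode is (a−1)/(a+b−2) = 11/56 ≈ 0.196.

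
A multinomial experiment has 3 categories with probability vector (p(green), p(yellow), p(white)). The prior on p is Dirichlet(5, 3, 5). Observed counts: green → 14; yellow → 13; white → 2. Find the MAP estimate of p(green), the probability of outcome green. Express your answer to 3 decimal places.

MAP estimate of p(green) = 0.462

The posterior is Dirichlet(αᵢ + nᵢ) = Dirichlet(19, 16, 7).
For a Dirichlet(a₁,…,a_K) with all aᵢ > 1, the mode has j-th component (aⱼ − 1)/(Σaᵢ − K).
Here Σaᵢ = 42 and K = 3, so p(green) = (19 − 1)/(42 − 3) = 18/39 ≈ 0.462.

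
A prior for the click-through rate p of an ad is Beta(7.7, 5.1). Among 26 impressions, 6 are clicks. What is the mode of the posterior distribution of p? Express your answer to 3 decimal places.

p̂_MAP = 0.345

Prior: Beta(7.7, 5.1).
Data: 6 successes in 26 trials. The binomial likelihood contributes p^6(1−p)^20, so the posterior is Beta(7.7+6, 5.1+20) = Beta(13.7, 25.1).
For Beta(a, b) with a, b > 1 the mode is (a−1)/(a+b−2) = 12.7/36.8 ≈ 0.345.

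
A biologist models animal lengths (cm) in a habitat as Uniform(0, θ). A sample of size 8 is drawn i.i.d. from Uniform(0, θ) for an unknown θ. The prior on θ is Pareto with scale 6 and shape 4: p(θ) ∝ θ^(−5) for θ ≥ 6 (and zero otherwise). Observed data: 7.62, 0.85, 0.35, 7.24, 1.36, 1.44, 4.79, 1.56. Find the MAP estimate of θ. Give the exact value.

The Uniform(0, θ) likelihood is θ^(−n) for θ ≥ max(xᵢ), zero otherwise. Here max(xᵢ) = 7.62.
Posterior ∝ θ^(−5) · θ^(−8) = θ^(−13) on θ ≥ max(6, 7.62) = 7.62.
This density is strictly decreasing in θ, so the posterior mode lies at the lower boundary of the support.

θ̂_MAP = 7.62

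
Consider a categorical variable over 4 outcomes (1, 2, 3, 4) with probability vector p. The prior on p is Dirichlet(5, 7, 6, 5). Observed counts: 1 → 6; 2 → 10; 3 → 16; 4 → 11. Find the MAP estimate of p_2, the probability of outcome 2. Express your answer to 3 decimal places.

The posterior is Dirichlet(αᵢ + nᵢ) = Dirichlet(11, 17, 22, 16).
For a Dirichlet(a₁,…,a_K) with all aᵢ > 1, the mode has j-th component (aⱼ − 1)/(Σaᵢ − K).
Here Σaᵢ = 66 and K = 4, so p_2 = (17 − 1)/(66 − 4) = 16/62 ≈ 0.258.

MAP estimate: 0.258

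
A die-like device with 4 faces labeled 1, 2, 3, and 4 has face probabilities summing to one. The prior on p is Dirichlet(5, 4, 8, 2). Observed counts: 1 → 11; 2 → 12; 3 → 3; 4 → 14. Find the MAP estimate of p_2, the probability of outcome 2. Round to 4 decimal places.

MAP estimate: 0.2727

The posterior is Dirichlet(αᵢ + nᵢ) = Dirichlet(16, 16, 11, 16).
For a Dirichlet(a₁,…,a_K) with all aᵢ > 1, the mode has j-th component (aⱼ − 1)/(Σaᵢ − K).
Here Σaᵢ = 59 and K = 4, so p_2 = (16 − 1)/(59 − 4) = 15/55 ≈ 0.2727.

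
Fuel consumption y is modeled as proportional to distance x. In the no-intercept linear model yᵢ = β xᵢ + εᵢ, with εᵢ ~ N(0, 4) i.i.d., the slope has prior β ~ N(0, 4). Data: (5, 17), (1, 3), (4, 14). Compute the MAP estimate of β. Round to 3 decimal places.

log p(β | y) = −Σ(yᵢ − βxᵢ)²/(2·4) − β²/(2·4) + const.
Setting the derivative to zero: Σxᵢ(yᵢ − βxᵢ)/4 − β/4 = 0, so β = Σxᵢyᵢ / (Σxᵢ² + σ²/τ²).
Σxᵢyᵢ = 5·17 + 1·3 + 4·14 = 144; Σxᵢ² = 42; σ²/τ² = 1.
β̂_MAP = 144 / (42 + 1) = 144/43 ≈ 3.349.

β̂_MAP = 3.349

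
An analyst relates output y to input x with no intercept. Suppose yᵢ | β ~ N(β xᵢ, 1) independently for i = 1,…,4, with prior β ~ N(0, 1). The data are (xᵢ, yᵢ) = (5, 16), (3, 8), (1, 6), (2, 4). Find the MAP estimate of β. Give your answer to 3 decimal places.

log p(β | y) = −Σ(yᵢ − βxᵢ)²/(2·1) − β²/(2·1) + const.
Setting the derivative to zero: Σxᵢ(yᵢ − βxᵢ)/1 − β/1 = 0, so β = Σxᵢyᵢ / (Σxᵢ² + σ²/τ²).
Σxᵢyᵢ = 5·16 + 3·8 + 1·6 + 2·4 = 118; Σxᵢ² = 39; σ²/τ² = 1.
β̂_MAP = 118 / (39 + 1) = 118/40 ≈ 2.950.

β̂_MAP = 2.950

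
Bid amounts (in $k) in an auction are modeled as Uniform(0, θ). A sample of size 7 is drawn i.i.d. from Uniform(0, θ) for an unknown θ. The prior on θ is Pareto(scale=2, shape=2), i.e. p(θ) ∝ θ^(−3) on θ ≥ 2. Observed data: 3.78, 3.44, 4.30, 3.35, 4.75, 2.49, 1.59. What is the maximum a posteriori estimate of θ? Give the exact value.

The Uniform(0, θ) likelihood is θ^(−n) for θ ≥ max(xᵢ), zero otherwise. Here max(xᵢ) = 4.75.
Posterior ∝ θ^(−3) · θ^(−7) = θ^(−10) on θ ≥ max(2, 4.75) = 4.75.
This density is strictly decreasing in θ, so the posterior mode lies at the lower boundary of the support.

θ̂_MAP = 4.75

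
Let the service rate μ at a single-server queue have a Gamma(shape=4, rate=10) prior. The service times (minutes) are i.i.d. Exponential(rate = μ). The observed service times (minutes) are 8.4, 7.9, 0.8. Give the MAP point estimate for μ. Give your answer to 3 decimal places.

The Exponential(rate=μ) likelihood is ∝ μ^n e^(−μΣtᵢ). Here n = 3 and Σtᵢ = 8.4 + 7.9 + 0.8 = 17.1.
Posterior ∝ μ^3e^(−10μ) · μ^3e^(−17.1μ) = μ^6e^(−27.1μ), i.e. Gamma(7, 27.1).
Mode = (a−1)/b = 6/27.1 ≈ 0.221.

μ̂_MAP = 0.221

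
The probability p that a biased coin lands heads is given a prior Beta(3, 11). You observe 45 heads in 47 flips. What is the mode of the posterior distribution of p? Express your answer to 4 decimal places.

p̂_MAP = 0.7966

Prior: Beta(3, 11).
Data: 45 successes in 47 trials. The binomial likelihood contributes p^45(1−p)^2, so the posterior is Beta(3+45, 11+2) = Beta(48, 13).
For Beta(a, b) with a, b > 1 the mode is (a−1)/(a+b−2) = 47/59 ≈ 0.7966.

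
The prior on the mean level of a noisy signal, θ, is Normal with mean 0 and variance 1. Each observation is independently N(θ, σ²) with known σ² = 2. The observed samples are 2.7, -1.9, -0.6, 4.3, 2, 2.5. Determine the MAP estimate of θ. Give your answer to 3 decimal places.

θ̂_MAP = 1.125

n = 6; x̄ = (2.7 + (-1.9) + (-0.6) + 4.3 + 2 + 2.5)/6 = 9/6 = 1.5.
For a Normal prior and Normal likelihood with known variance, the posterior is Normal; its mode equals its mean, the precision-weighted average.
Prior precision 1/σ₀² = 1/1 = 1; data precision n/σ² = 6/2 = 3.
θ̂ = (1·0 + 3·1.5) / (1 + 3) = 4.5/4 = 1.125.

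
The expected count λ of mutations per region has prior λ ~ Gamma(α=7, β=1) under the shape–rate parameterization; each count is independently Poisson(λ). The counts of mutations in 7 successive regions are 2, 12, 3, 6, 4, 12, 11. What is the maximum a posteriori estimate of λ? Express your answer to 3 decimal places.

Σxᵢ = 2+12+3+6+4+12+11 = 50, with n = 7.
Posterior ∝ λ^6e^(−1λ) · λ^50e^(−7λ) = λ^56e^(−8λ), i.e. Gamma(shape=57, rate=8).
The mode of a Gamma(a, b) with a ≥ 1 (shape–rate) is (a−1)/b = 56/8 ≈ 7.000.

λ̂_MAP = 7.000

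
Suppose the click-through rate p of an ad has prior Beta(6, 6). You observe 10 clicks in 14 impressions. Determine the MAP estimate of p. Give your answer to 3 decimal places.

p̂_MAP = 0.625

Prior: Beta(6, 6).
Data: 10 successes in 14 trials. The binomial likelihood contributes p^10(1−p)^4, so the posterior is Beta(6+10, 6+4) = Beta(16, 10).
For Beta(a, b) with a, b > 1 the mode is (a−1)/(a+b−2) = 15/24 ≈ 0.625.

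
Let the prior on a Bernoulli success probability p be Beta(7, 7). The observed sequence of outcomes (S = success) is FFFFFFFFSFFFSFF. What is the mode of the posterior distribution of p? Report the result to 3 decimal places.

Prior: Beta(7, 7).
Data: 2 successes in 15 trials (from the sequence). The binomial likelihood contributes p^2(1−p)^13, so the posterior is Beta(7+2, 7+13) = Beta(9, 20).
For Beta(a, b) with a, b > 1 the mode is (a−1)/(a+b−2) = 8/27 ≈ 0.296.

p̂_MAP = 0.296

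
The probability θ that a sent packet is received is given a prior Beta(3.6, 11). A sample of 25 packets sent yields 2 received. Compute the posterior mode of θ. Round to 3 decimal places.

θ̂_MAP = 0.122

Prior: Beta(3.6, 11).
Data: 2 successes in 25 trials. The binomial likelihood contributes θ^2(1−θ)^23, so the posterior is Beta(3.6+2, 11+23) = Beta(5.6, 34).
For Beta(a, b) with a, b > 1 the mode is (a−1)/(a+b−2) = 4.6/37.6 ≈ 0.122.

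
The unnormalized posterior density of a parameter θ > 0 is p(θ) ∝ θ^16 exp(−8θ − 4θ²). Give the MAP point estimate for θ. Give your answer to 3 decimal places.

ℓ'(θ) = 16/θ − 8 − 8θ. Setting this to zero and multiplying by θ: 8θ² + 8θ − 16 = 0.
θ = (−8 + √(8² + 4·8·16)) / (2·8) = (−8 + √576) / 16 = (−8 + 24)/16 = 1.
ℓ''(θ) = −16/θ² − 8 < 0, confirming a maximum.

θ̂_MAP = 1.000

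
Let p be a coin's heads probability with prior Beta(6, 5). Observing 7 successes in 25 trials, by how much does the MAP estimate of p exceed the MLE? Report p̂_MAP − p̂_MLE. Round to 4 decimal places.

MAP − MLE = 0.0729

Posterior is Beta(13, 23); MAP = (13−1)/(36−2) = 12/34 ≈ 0.35294.
MLE ignores the prior: p̂_MLE = k/n = 7/25 ≈ 0.28000.
Difference = 12/34 − 7/25 = 31/425 ≈ 0.0729.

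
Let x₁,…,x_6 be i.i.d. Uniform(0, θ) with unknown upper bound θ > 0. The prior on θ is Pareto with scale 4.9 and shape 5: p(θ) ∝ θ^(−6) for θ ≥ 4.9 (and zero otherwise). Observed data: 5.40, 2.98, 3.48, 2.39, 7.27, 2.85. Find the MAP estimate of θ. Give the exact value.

θ̂_MAP = 7.27

The Uniform(0, θ) likelihood is θ^(−n) for θ ≥ max(xᵢ), zero otherwise. Here max(xᵢ) = 7.27.
Posterior ∝ θ^(−6) · θ^(−6) = θ^(−12) on θ ≥ max(4.9, 7.27) = 7.27.
This density is strictly decreasing in θ, so the posterior mode lies at the lower boundary of the support.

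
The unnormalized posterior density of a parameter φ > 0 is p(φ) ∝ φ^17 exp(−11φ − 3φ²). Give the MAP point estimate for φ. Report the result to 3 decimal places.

ℓ'(φ) = 17/φ − 11 − 6φ. Setting this to zero and multiplying by φ: 6φ² + 11φ − 17 = 0.
φ = (−11 + √(11² + 4·6·17)) / (2·6) = (−11 + √529) / 12 = (−11 + 23)/12 = 1.
ℓ''(φ) = −17/φ² − 6 < 0, confirming a maximum.

φ̂_MAP = 1.000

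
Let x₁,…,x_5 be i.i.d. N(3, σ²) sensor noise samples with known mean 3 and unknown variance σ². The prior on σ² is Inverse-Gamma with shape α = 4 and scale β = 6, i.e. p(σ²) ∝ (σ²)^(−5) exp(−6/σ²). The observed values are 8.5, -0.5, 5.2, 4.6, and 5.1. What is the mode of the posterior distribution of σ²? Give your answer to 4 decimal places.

Sum of squared deviations about the known mean: SS = (8.5−3)² + (-0.5−3)² + (5.2−3)² + (4.6−3)² + (5.1−3)² = 54.31.
The Normal likelihood contributes (σ²)^(−n/2) exp(−SS/(2σ²)), so the posterior is Inverse-Gamma(α + n/2, β + SS/2) = Inverse-Gamma(6.5, 33.155).
The mode of Inverse-Gamma(a, b) is b/(a+1) = 33.155/7.5 ≈ 4.4207.

σ̂²_MAP = 4.4207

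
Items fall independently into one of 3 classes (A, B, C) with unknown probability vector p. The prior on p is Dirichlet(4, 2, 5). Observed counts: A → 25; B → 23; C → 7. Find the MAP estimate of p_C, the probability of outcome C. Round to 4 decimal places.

MAP estimate of p_C = 0.1746

The posterior is Dirichlet(αᵢ + nᵢ) = Dirichlet(29, 25, 12).
For a Dirichlet(a₁,…,a_K) with all aᵢ > 1, the mode has j-th component (aⱼ − 1)/(Σaᵢ − K).
Here Σaᵢ = 66 and K = 3, so p_C = (12 − 1)/(66 − 3) = 11/63 ≈ 0.1746.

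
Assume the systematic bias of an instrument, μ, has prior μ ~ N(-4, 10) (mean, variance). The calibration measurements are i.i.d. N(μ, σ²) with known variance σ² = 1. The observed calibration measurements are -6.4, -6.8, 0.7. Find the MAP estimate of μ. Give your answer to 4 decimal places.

n = 3; x̄ = ((-6.4) + (-6.8) + 0.7)/3 = -12.5/3 = -25/6 ≈ -4.1667.
For a Normal prior and Normal likelihood with known variance, the posterior is Normal; its mode equals its mean, the precision-weighted average.
Prior precision 1/σ₀² = 1/10 = 0.1; data precision n/σ² = 3/1 = 3.
μ̂ = (0.1·(-4) + 3·(-25/6)) / (0.1 + 3) = (-12.9)/3.1 = -129/31 ≈ -4.1613.

μ̂_MAP = -4.1613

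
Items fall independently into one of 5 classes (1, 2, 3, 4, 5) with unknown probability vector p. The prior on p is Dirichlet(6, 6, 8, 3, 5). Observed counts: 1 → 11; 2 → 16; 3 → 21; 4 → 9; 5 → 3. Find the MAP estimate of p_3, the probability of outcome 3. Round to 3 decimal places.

MAP estimate: 0.337

The posterior is Dirichlet(αᵢ + nᵢ) = Dirichlet(17, 22, 29, 12, 8).
For a Dirichlet(a₁,…,a_K) with all aᵢ > 1, the mode has j-th component (aⱼ − 1)/(Σaᵢ − K).
Here Σaᵢ = 88 and K = 5, so p_3 = (29 − 1)/(88 − 5) = 28/83 ≈ 0.337.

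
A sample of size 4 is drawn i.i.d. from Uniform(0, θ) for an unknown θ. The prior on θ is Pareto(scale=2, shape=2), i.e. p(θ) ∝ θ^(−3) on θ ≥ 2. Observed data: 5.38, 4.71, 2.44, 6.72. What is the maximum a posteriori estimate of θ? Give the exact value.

θ̂_MAP = 6.72

The Uniform(0, θ) likelihood is θ^(−n) for θ ≥ max(xᵢ), zero otherwise. Here max(xᵢ) = 6.72.
Posterior ∝ θ^(−3) · θ^(−4) = θ^(−7) on θ ≥ max(2, 6.72) = 6.72.
This density is strictly decreasing in θ, so the posterior mode lies at the lower boundary of the support.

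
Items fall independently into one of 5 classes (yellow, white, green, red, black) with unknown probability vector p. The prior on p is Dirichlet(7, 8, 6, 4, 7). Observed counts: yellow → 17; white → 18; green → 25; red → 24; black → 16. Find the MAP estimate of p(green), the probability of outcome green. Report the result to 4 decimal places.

MAP estimate of p(green) = 0.2362

The posterior is Dirichlet(αᵢ + nᵢ) = Dirichlet(24, 26, 31, 28, 23).
For a Dirichlet(a₁,…,a_K) with all aᵢ > 1, the mode has j-th component (aⱼ − 1)/(Σaᵢ − K).
Here Σaᵢ = 132 and K = 5, so p(green) = (31 − 1)/(132 − 5) = 30/127 ≈ 0.2362.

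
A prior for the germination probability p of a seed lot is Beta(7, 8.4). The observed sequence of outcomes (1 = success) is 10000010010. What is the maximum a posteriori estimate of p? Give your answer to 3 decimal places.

p̂_MAP = 0.369

Prior: Beta(7, 8.4).
Data: 3 successes in 11 trials (from the sequence). The binomial likelihood contributes p^3(1−p)^8, so the posterior is Beta(7+3, 8.4+8) = Beta(10, 16.4).
For Beta(a, b) with a, b > 1 the mode is (a−1)/(a+b−2) = 9/24.4 ≈ 0.369.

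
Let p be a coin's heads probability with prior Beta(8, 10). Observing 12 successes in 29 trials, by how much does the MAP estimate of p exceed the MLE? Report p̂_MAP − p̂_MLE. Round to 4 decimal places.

Posterior is Beta(20, 27); MAP = (20−1)/(47−2) = 19/45 ≈ 0.42222.
MLE ignores the prior: p̂_MLE = k/n = 12/29 ≈ 0.41379.
Difference = 19/45 − 12/29 = 11/1305 ≈ 0.0084.

MAP − MLE = 0.0084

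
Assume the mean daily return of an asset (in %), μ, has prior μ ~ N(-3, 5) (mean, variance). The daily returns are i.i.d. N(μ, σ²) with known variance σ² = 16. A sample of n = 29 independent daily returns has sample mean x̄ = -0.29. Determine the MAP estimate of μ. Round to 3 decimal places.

n = 29, x̄ = -0.29.
For a Normal prior and Normal likelihood with known variance, the posterior is Normal; its mode equals its mean, the precision-weighted average.
Prior precision 1/σ₀² = 1/5 = 0.2; data precision n/σ² = 29/16 = 1.8125.
μ̂ = (0.2·(-3) + 1.8125·(-0.29)) / (0.2 + 1.8125) = (-1.125625)/2.0125 = -1801/3220 ≈ -0.559.

μ̂_MAP = -0.559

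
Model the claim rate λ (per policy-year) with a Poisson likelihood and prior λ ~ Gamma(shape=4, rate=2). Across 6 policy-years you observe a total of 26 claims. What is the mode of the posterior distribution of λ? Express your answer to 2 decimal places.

Σxᵢ = 26, n = 6.
Posterior ∝ λ^3e^(−2λ) · λ^26e^(−6λ) = λ^29e^(−8λ), i.e. Gamma(shape=30, rate=8).
The mode of a Gamma(a, b) with a ≥ 1 (shape–rate) is (a−1)/b = 29/8 ≈ 3.63.

λ̂_MAP = 3.63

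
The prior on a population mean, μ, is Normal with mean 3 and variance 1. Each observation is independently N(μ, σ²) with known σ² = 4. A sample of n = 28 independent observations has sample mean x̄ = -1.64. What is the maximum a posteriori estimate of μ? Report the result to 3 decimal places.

μ̂_MAP = -1.060

n = 28, x̄ = -1.64.
For a Normal prior and Normal likelihood with known variance, the posterior is Normal; its mode equals its mean, the precision-weighted average.
Prior precision 1/σ₀² = 1/1 = 1; data precision n/σ² = 28/4 = 7.
μ̂ = (1·3 + 7·(-1.64)) / (1 + 7) = (-8.48)/8 = -1.060.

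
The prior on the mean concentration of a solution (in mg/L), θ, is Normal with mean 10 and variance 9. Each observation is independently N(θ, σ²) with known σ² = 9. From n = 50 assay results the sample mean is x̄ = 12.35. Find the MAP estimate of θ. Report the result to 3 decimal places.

θ̂_MAP = 12.304

n = 50, x̄ = 12.35.
For a Normal prior and Normal likelihood with known variance, the posterior is Normal; its mode equals its mean, the precision-weighted average.
Prior precision 1/σ₀² = 1/9; data precision n/σ² = 50/9.
θ̂ = ((1/9)·10 + (50/9)·12.35) / (1/9 + 50/9) = (1255/18)/(17/3) = 1255/102 ≈ 12.304.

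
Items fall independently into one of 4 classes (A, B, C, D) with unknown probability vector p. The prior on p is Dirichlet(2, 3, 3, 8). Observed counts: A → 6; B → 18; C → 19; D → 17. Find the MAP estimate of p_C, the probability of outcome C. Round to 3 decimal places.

The posterior is Dirichlet(αᵢ + nᵢ) = Dirichlet(8, 21, 22, 25).
For a Dirichlet(a₁,…,a_K) with all aᵢ > 1, the mode has j-th component (aⱼ − 1)/(Σaᵢ − K).
Here Σaᵢ = 76 and K = 4, so p_C = (22 − 1)/(76 − 4) = 21/72 ≈ 0.292.

MAP estimate of p_C = 0.292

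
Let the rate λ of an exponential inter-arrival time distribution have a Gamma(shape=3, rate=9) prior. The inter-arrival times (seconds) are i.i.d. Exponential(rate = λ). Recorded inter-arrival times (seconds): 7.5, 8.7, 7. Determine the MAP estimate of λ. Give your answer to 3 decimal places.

The Exponential(rate=λ) likelihood is ∝ λ^n e^(−λΣtᵢ). Here n = 3 and Σtᵢ = 7.5 + 8.7 + 7 = 23.2.
Posterior ∝ λ^2e^(−9λ) · λ^3e^(−23.2λ) = λ^5e^(−32.2λ), i.e. Gamma(6, 32.2).
Mode = (a−1)/b = 5/32.2 ≈ 0.155.

λ̂_MAP = 0.155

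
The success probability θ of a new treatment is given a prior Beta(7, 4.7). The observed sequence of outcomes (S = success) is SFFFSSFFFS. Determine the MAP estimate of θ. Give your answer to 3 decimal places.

θ̂_MAP = 0.508

Prior: Beta(7, 4.7).
Data: 4 successes in 10 trials (from the sequence). The binomial likelihood contributes θ^4(1−θ)^6, so the posterior is Beta(7+4, 4.7+6) = Beta(11, 10.7).
For Beta(a, b) with a, b > 1 the mode is (a−1)/(a+b−2) = 10/19.7 ≈ 0.508.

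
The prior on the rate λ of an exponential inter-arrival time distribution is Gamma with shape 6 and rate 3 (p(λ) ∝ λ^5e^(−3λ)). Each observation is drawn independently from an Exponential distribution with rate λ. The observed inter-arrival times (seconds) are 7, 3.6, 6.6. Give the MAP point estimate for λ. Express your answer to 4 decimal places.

λ̂_MAP = 0.3960

The Exponential(rate=λ) likelihood is ∝ λ^n e^(−λΣtᵢ). Here n = 3 and Σtᵢ = 7 + 3.6 + 6.6 = 17.2.
Posterior ∝ λ^5e^(−3λ) · λ^3e^(−17.2λ) = λ^8e^(−20.2λ), i.e. Gamma(9, 20.2).
Mode = (a−1)/b = 8/20.2 ≈ 0.3960.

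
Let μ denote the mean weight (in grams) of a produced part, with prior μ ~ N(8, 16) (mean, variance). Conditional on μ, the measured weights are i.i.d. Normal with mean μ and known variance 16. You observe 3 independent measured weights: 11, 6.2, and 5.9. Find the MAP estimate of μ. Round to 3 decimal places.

μ̂_MAP = 7.775

n = 3; x̄ = (11 + 6.2 + 5.9)/3 = 23.1/3 = 7.7.
For a Normal prior and Normal likelihood with known variance, the posterior is Normal; its mode equals its mean, the precision-weighted average.
Prior precision 1/σ₀² = 1/16 = 0.0625; data precision n/σ² = 3/16 = 0.1875.
μ̂ = (0.0625·8 + 0.1875·7.7) / (0.0625 + 0.1875) = 1.94375/0.25 = 7.775.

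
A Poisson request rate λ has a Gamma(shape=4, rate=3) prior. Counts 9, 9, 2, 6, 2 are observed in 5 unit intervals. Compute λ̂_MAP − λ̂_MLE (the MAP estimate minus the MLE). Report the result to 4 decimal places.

MAP − MLE = -1.7250

Σxᵢ = 28. Posterior is Gamma(32, 8); MAP = (32−1)/8 = 31/8 ≈ 3.87500.
MLE = x̄ = 28/5 ≈ 5.60000.
Difference = 31/8 − 28/5 = -69/40 ≈ -1.7250.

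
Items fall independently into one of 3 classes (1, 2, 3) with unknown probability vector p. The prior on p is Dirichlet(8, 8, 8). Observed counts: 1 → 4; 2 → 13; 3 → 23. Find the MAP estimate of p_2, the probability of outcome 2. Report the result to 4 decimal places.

The posterior is Dirichlet(αᵢ + nᵢ) = Dirichlet(12, 21, 31).
For a Dirichlet(a₁,…,a_K) with all aᵢ > 1, the mode has j-th component (aⱼ − 1)/(Σaᵢ − K).
Here Σaᵢ = 64 and K = 3, so p_2 = (21 − 1)/(64 − 3) = 20/61 ≈ 0.3279.

MAP estimate: 0.3279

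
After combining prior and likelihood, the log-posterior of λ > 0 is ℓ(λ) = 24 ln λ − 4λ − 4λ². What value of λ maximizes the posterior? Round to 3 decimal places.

λ̂_MAP = 1.500

ℓ'(λ) = 24/λ − 4 − 8λ. Setting this to zero and multiplying by λ: 8λ² + 4λ − 24 = 0.
λ = (−4 + √(4² + 4·8·24)) / (2·8) = (−4 + √784) / 16 = (−4 + 28)/16 = 3/2.
ℓ''(λ) = −24/λ² − 8 < 0, confirming a maximum.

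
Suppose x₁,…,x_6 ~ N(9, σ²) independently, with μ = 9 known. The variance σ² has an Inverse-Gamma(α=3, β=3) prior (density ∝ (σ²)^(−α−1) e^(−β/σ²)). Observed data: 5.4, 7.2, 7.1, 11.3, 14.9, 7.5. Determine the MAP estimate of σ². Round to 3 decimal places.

σ̂²_MAP = 4.869

Sum of squared deviations about the known mean: SS = (5.4−9)² + (7.2−9)² + (7.1−9)² + (11.3−9)² + (14.9−9)² + (7.5−9)² = 62.16.
The Normal likelihood contributes (σ²)^(−n/2) exp(−SS/(2σ²)), so the posterior is Inverse-Gamma(α + n/2, β + SS/2) = Inverse-Gamma(6, 34.08).
The mode of Inverse-Gamma(a, b) is b/(a+1) = 34.08/7 ≈ 4.869.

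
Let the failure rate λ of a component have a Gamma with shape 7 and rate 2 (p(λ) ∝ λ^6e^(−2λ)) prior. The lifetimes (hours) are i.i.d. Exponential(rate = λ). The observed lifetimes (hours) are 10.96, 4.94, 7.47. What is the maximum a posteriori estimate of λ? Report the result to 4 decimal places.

The Exponential(rate=λ) likelihood is ∝ λ^n e^(−λΣtᵢ). Here n = 3 and Σtᵢ = 10.96 + 4.94 + 7.47 = 23.37.
Posterior ∝ λ^6e^(−2λ) · λ^3e^(−23.37λ) = λ^9e^(−25.37λ), i.e. Gamma(10, 25.37).
Mode = (a−1)/b = 9/25.37 ≈ 0.3547.

λ̂_MAP = 0.3547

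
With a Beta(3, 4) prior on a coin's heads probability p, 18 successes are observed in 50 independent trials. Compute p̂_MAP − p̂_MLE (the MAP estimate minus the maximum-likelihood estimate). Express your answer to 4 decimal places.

MAP − MLE = 0.0036

Posterior is Beta(21, 36); MAP = (21−1)/(57−2) = 20/55 ≈ 0.36364.
MLE ignores the prior: p̂_MLE = k/n = 18/50 ≈ 0.36000.
Difference = 20/55 − 18/50 = 1/275 ≈ 0.0036.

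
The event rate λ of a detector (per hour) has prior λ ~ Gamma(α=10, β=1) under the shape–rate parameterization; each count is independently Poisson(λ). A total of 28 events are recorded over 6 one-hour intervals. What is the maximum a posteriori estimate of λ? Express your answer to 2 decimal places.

λ̂_MAP = 5.29

Σxᵢ = 28, n = 6.
Posterior ∝ λ^9e^(−1λ) · λ^28e^(−6λ) = λ^37e^(−7λ), i.e. Gamma(shape=38, rate=7).
The mode of a Gamma(a, b) with a ≥ 1 (shape–rate) is (a−1)/b = 37/7 ≈ 5.29.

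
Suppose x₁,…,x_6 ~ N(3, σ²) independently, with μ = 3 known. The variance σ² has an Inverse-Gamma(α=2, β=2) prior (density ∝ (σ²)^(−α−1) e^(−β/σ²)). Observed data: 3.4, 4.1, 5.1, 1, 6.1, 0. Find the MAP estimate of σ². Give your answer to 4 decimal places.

Sum of squared deviations about the known mean: SS = (3.4−3)² + (4.1−3)² + (5.1−3)² + (1−3)² + (6.1−3)² + (0−3)² = 28.39.
The Normal likelihood contributes (σ²)^(−n/2) exp(−SS/(2σ²)), so the posterior is Inverse-Gamma(α + n/2, β + SS/2) = Inverse-Gamma(5, 16.195).
The mode of Inverse-Gamma(a, b) is b/(a+1) = 16.195/6 ≈ 2.6992.

σ̂²_MAP = 2.6992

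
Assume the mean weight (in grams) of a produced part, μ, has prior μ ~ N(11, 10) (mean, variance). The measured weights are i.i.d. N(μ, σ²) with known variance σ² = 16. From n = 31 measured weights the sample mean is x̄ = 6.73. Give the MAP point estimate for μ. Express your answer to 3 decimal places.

n = 31, x̄ = 6.73.
For a Normal prior and Normal likelihood with known variance, the posterior is Normal; its mode equals its mean, the precision-weighted average.
Prior precision 1/σ₀² = 1/10 = 0.1; data precision n/σ² = 31/16 = 1.9375.
μ̂ = (0.1·11 + 1.9375·6.73) / (0.1 + 1.9375) = 14.139375/2.0375 = 22623/3260 ≈ 6.940.

μ̂_MAP = 6.940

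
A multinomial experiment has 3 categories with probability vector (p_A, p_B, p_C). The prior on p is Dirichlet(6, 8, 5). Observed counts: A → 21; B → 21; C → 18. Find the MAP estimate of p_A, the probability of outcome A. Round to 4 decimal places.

MAP estimate of p_A = 0.3421

The posterior is Dirichlet(αᵢ + nᵢ) = Dirichlet(27, 29, 23).
For a Dirichlet(a₁,…,a_K) with all aᵢ > 1, the mode has j-th component (aⱼ − 1)/(Σaᵢ − K).
Here Σaᵢ = 79 and K = 3, so p_A = (27 − 1)/(79 − 3) = 26/76 ≈ 0.3421.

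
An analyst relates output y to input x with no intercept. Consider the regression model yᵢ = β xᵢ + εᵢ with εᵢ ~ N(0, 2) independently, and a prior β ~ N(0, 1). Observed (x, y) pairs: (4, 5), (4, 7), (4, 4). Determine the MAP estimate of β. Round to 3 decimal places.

β̂_MAP = 1.280

log p(β | y) = −Σ(yᵢ − βxᵢ)²/(2·2) − β²/(2·1) + const.
Setting the derivative to zero: Σxᵢ(yᵢ − βxᵢ)/2 − β/1 = 0, so β = Σxᵢyᵢ / (Σxᵢ² + σ²/τ²).
Σxᵢyᵢ = 4·5 + 4·7 + 4·4 = 64; Σxᵢ² = 48; σ²/τ² = 2.
β̂_MAP = 64 / (48 + 2) = 64/50 ≈ 1.280.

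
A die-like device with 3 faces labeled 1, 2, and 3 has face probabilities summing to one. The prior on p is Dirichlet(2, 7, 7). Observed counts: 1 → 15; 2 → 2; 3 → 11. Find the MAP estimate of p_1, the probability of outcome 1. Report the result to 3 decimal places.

MAP estimate: 0.390

The posterior is Dirichlet(αᵢ + nᵢ) = Dirichlet(17, 9, 18).
For a Dirichlet(a₁,…,a_K) with all aᵢ > 1, the mode has j-th component (aⱼ − 1)/(Σaᵢ − K).
Here Σaᵢ = 44 and K = 3, so p_1 = (17 − 1)/(44 − 3) = 16/41 ≈ 0.390.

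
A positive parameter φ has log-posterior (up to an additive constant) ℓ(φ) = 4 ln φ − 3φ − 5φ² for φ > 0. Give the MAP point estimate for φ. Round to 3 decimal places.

ℓ'(φ) = 4/φ − 3 − 10φ. Setting this to zero and multiplying by φ: 10φ² + 3φ − 4 = 0.
φ = (−3 + √(3² + 4·10·4)) / (2·10) = (−3 + √169) / 20 = (−3 + 13)/20 = 1/2.
ℓ''(φ) = −4/φ² − 10 < 0, confirming a maximum.

φ̂_MAP = 0.500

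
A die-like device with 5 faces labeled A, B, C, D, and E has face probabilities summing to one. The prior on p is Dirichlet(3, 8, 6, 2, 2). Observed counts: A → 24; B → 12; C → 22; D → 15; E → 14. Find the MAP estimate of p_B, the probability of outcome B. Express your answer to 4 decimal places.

MAP estimate of p_B = 0.1845

The posterior is Dirichlet(αᵢ + nᵢ) = Dirichlet(27, 20, 28, 17, 16).
For a Dirichlet(a₁,…,a_K) with all aᵢ > 1, the mode has j-th component (aⱼ − 1)/(Σaᵢ − K).
Here Σaᵢ = 108 and K = 5, so p_B = (20 − 1)/(108 − 5) = 19/103 ≈ 0.1845.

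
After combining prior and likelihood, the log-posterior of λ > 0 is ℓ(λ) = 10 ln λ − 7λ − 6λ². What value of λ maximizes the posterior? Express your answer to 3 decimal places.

λ̂_MAP = 0.667

ℓ'(λ) = 10/λ − 7 − 12λ. Setting this to zero and multiplying by λ: 12λ² + 7λ − 10 = 0.
λ = (−7 + √(7² + 4·12·10)) / (2·12) = (−7 + √529) / 24 = (−7 + 23)/24 = 2/3.
ℓ''(λ) = −10/λ² − 12 < 0, confirming a maximum.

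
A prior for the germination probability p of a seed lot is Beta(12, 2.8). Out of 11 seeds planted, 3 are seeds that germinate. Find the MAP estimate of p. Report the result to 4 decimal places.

Prior: Beta(12, 2.8).
Data: 3 successes in 11 trials. The binomial likelihood contributes p^3(1−p)^8, so the posterior is Beta(12+3, 2.8+8) = Beta(15, 10.8).
For Beta(a, b) with a, b > 1 the mode is (a−1)/(a+b−2) = 14/23.8 ≈ 0.5882.

p̂_MAP = 0.5882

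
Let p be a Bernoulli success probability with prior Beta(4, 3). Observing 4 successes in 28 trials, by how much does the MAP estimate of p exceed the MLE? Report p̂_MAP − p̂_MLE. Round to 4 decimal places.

MAP − MLE = 0.0693

Posterior is Beta(8, 27); MAP = (8−1)/(35−2) = 7/33 ≈ 0.21212.
MLE ignores the prior: p̂_MLE = k/n = 4/28 ≈ 0.14286.
Difference = 7/33 − 4/28 = 16/231 ≈ 0.0693.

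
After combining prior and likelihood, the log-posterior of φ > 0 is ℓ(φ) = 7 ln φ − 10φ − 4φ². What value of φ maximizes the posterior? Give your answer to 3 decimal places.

φ̂_MAP = 0.500

ℓ'(φ) = 7/φ − 10 − 8φ. Setting this to zero and multiplying by φ: 8φ² + 10φ − 7 = 0.
φ = (−10 + √(10² + 4·8·7)) / (2·8) = (−10 + √324) / 16 = (−10 + 18)/16 = 1/2.
ℓ''(φ) = −7/φ² − 8 < 0, confirming a maximum.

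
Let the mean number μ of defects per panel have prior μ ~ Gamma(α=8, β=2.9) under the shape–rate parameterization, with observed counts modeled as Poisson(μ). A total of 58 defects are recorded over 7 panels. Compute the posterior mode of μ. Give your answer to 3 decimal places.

μ̂_MAP = 6.566

Σxᵢ = 58, n = 7.
Posterior ∝ μ^7e^(−2.9μ) · μ^58e^(−7μ) = μ^65e^(−9.9μ), i.e. Gamma(shape=66, rate=9.9).
The mode of a Gamma(a, b) with a ≥ 1 (shape–rate) is (a−1)/b = 65/9.9 ≈ 6.566.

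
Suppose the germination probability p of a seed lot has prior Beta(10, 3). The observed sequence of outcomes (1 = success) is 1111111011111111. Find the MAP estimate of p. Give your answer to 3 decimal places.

p̂_MAP = 0.889

Prior: Beta(10, 3).
Data: 15 successes in 16 trials (from the sequence). The binomial likelihood contributes p^15(1−p)^1, so the posterior is Beta(10+15, 3+1) = Beta(25, 4).
For Beta(a, b) with a, b > 1 the mode is (a−1)/(a+b−2) = 24/27 ≈ 0.889.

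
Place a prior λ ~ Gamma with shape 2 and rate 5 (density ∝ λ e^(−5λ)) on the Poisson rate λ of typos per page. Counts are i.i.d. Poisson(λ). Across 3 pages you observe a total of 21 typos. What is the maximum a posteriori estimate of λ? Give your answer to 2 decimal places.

λ̂_MAP = 2.75

Σxᵢ = 21, n = 3.
Posterior ∝ λe^(−5λ) · λ^21e^(−3λ) = λ^22e^(−8λ), i.e. Gamma(shape=23, rate=8).
The mode of a Gamma(a, b) with a ≥ 1 (shape–rate) is (a−1)/b = 22/8 ≈ 2.75.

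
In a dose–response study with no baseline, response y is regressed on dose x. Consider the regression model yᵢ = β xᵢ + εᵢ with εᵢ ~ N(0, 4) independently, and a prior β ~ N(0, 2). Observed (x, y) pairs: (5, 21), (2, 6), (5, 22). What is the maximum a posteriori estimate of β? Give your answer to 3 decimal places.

log p(β | y) = −Σ(yᵢ − βxᵢ)²/(2·4) − β²/(2·2) + const.
Setting the derivative to zero: Σxᵢ(yᵢ − βxᵢ)/4 − β/2 = 0, so β = Σxᵢyᵢ / (Σxᵢ² + σ²/τ²).
Σxᵢyᵢ = 5·21 + 2·6 + 5·22 = 227; Σxᵢ² = 54; σ²/τ² = 2.
β̂_MAP = 227 / (54 + 2) = 227/56 ≈ 4.054.

β̂_MAP = 4.054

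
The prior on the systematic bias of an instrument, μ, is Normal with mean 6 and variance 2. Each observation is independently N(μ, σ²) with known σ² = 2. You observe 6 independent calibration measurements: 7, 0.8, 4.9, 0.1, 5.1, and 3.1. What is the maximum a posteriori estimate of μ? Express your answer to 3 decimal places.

μ̂_MAP = 3.857

n = 6; x̄ = (7 + 0.8 + 4.9 + 0.1 + 5.1 + 3.1)/6 = 21/6 = 3.5.
For a Normal prior and Normal likelihood with known variance, the posterior is Normal; its mode equals its mean, the precision-weighted average.
Prior precision 1/σ₀² = 1/2 = 0.5; data precision n/σ² = 6/2 = 3.
μ̂ = (0.5·6 + 3·3.5) / (0.5 + 3) = 13.5/3.5 = 27/7 ≈ 3.857.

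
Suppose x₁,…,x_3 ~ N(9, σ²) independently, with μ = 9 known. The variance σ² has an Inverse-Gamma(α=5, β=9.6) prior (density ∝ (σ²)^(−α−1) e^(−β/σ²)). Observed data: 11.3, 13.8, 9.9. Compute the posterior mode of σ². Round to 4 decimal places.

Sum of squared deviations about the known mean: SS = (11.3−9)² + (13.8−9)² + (9.9−9)² = 29.14.
The Normal likelihood contributes (σ²)^(−n/2) exp(−SS/(2σ²)), so the posterior is Inverse-Gamma(α + n/2, β + SS/2) = Inverse-Gamma(6.5, 24.17).
The mode of Inverse-Gamma(a, b) is b/(a+1) = 24.17/7.5 ≈ 3.2227.

σ̂²_MAP = 3.2227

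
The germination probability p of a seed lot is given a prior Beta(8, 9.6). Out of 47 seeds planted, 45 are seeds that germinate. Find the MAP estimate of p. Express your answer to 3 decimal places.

p̂_MAP = 0.831

Prior: Beta(8, 9.6).
Data: 45 successes in 47 trials. The binomial likelihood contributes p^45(1−p)^2, so the posterior is Beta(8+45, 9.6+2) = Beta(53, 11.6).
For Beta(a, b) with a, b > 1 the mode is (a−1)/(a+b−2) = 52/62.6 ≈ 0.831.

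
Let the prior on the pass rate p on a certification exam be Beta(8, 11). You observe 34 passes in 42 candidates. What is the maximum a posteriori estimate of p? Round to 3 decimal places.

p̂_MAP = 0.695

Prior: Beta(8, 11).
Data: 34 successes in 42 trials. The binomial likelihood contributes p^34(1−p)^8, so the posterior is Beta(8+34, 11+8) = Beta(42, 19).
For Beta(a, b) with a, b > 1 the mode is (a−1)/(a+b−2) = 41/59 ≈ 0.695.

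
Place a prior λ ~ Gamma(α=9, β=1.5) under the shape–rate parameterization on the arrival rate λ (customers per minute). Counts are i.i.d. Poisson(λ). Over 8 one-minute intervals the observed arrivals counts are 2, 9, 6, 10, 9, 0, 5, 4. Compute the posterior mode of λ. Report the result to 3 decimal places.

λ̂_MAP = 5.579

Σxᵢ = 2+9+6+10+9+0+5+4 = 45, with n = 8.
Posterior ∝ λ^8e^(−1.5λ) · λ^45e^(−8λ) = λ^53e^(−9.5λ), i.e. Gamma(shape=54, rate=9.5).
The mode of a Gamma(a, b) with a ≥ 1 (shape–rate) is (a−1)/b = 53/9.5 ≈ 5.579.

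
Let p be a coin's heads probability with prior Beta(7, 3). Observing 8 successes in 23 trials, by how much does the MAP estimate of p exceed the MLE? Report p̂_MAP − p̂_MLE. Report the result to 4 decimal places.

MAP − MLE = 0.1038

Posterior is Beta(15, 18); MAP = (15−1)/(33−2) = 14/31 ≈ 0.45161.
MLE ignores the prior: p̂_MLE = k/n = 8/23 ≈ 0.34783.
Difference = 14/31 − 8/23 = 74/713 ≈ 0.1038.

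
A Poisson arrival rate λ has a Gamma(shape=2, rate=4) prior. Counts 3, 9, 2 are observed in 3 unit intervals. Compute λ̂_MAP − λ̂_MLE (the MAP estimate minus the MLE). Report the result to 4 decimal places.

Σxᵢ = 14. Posterior is Gamma(16, 7); MAP = (16−1)/7 = 15/7 ≈ 2.14286.
MLE = x̄ = 14/3 ≈ 4.66667.
Difference = 15/7 − 14/3 = -53/21 ≈ -2.5238.

MAP − MLE = -2.5238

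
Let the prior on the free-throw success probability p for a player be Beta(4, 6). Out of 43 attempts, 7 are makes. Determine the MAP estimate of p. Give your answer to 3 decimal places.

Prior: Beta(4, 6).
Data: 7 successes in 43 trials. The binomial likelihood contributes p^7(1−p)^36, so the posterior is Beta(4+7, 6+36) = Beta(11, 42).
For Beta(a, b) with a, b > 1 the mode is (a−1)/(a+b−2) = 10/51 ≈ 0.196.

p̂_MAP = 0.196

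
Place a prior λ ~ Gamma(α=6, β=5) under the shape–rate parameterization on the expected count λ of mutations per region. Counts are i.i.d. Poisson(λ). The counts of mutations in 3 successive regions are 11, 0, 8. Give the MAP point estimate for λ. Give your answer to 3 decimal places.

λ̂_MAP = 3.000

Σxᵢ = 11+0+8 = 19, with n = 3.
Posterior ∝ λ^5e^(−5λ) · λ^19e^(−3λ) = λ^24e^(−8λ), i.e. Gamma(shape=25, rate=8).
The mode of a Gamma(a, b) with a ≥ 1 (shape–rate) is (a−1)/b = 24/8 ≈ 3.000.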